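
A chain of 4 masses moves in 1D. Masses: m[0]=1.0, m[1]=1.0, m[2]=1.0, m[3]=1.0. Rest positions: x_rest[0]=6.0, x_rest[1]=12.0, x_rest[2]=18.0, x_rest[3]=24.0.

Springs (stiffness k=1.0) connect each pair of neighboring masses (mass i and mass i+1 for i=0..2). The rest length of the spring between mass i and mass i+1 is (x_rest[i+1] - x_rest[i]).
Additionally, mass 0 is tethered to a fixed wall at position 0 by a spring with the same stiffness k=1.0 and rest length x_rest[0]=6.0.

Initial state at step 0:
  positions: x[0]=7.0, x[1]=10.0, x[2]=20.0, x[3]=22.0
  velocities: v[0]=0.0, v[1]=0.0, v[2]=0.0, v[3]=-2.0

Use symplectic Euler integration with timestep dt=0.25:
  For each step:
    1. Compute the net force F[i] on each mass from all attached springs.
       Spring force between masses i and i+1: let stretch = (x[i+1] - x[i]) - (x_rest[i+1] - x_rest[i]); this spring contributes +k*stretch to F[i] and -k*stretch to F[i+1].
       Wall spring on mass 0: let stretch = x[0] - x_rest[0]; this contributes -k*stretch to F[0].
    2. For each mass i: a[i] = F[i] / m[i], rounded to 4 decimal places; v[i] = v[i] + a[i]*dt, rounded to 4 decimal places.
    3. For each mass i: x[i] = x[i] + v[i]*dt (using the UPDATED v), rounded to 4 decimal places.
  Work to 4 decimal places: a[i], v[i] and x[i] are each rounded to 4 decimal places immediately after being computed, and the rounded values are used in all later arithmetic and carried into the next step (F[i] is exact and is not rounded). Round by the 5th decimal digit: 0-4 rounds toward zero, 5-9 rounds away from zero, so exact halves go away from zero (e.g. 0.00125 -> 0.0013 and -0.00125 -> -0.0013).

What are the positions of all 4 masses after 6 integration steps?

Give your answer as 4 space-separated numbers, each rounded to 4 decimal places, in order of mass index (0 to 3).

Answer: 4.8330 13.6986 14.3994 22.5793

Derivation:
Step 0: x=[7.0000 10.0000 20.0000 22.0000] v=[0.0000 0.0000 0.0000 -2.0000]
Step 1: x=[6.7500 10.4375 19.5000 21.7500] v=[-1.0000 1.7500 -2.0000 -1.0000]
Step 2: x=[6.3086 11.2110 18.5742 21.7344] v=[-1.7656 3.0938 -3.7031 -0.0625]
Step 3: x=[5.7793 12.1383 17.3857 21.8963] v=[-2.1172 3.7090 -4.7539 0.6475]
Step 4: x=[5.2862 12.9961 16.1512 22.1513] v=[-1.9723 3.4311 -4.9381 1.0199]
Step 5: x=[4.9446 13.5692 15.0945 22.4063] v=[-1.3664 2.2924 -4.2269 1.0199]
Step 6: x=[4.8330 13.6986 14.3994 22.5793] v=[-0.4464 0.5176 -2.7803 0.6920]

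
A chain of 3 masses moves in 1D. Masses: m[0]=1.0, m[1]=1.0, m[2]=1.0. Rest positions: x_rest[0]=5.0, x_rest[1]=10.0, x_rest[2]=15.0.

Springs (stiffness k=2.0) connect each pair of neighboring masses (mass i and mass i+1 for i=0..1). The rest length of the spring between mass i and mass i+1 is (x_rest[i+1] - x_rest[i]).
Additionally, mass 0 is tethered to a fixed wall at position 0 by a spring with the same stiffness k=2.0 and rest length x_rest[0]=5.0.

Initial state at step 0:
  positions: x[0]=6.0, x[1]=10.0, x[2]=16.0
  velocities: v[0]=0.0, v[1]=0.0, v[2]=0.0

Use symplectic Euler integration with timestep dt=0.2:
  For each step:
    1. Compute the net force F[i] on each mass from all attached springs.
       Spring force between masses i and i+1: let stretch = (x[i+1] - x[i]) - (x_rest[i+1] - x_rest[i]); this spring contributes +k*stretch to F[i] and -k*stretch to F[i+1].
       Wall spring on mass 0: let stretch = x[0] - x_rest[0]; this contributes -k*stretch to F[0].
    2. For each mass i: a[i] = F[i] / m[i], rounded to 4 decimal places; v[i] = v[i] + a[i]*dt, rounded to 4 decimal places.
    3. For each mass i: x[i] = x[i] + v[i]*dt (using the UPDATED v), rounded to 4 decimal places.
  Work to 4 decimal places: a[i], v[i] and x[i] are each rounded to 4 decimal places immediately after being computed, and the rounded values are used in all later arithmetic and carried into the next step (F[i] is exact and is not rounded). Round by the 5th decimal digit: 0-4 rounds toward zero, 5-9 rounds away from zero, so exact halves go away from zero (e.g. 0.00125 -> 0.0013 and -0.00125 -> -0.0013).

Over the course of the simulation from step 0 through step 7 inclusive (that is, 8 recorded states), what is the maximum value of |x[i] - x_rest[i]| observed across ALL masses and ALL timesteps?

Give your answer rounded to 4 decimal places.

Answer: 1.1349

Derivation:
Step 0: x=[6.0000 10.0000 16.0000] v=[0.0000 0.0000 0.0000]
Step 1: x=[5.8400 10.1600 15.9200] v=[-0.8000 0.8000 -0.4000]
Step 2: x=[5.5584 10.4352 15.7792] v=[-1.4080 1.3760 -0.7040]
Step 3: x=[5.2223 10.7478 15.6109] v=[-1.6806 1.5629 -0.8416]
Step 4: x=[4.9104 11.0074 15.4535] v=[-1.5593 1.2979 -0.7868]
Step 5: x=[4.6935 11.1349 15.3405] v=[-1.0847 0.6375 -0.5652]
Step 6: x=[4.6164 11.0835 15.2910] v=[-0.3855 -0.2568 -0.2474]
Step 7: x=[4.6874 10.8514 15.3049] v=[0.3548 -1.1606 0.0696]
Max displacement = 1.1349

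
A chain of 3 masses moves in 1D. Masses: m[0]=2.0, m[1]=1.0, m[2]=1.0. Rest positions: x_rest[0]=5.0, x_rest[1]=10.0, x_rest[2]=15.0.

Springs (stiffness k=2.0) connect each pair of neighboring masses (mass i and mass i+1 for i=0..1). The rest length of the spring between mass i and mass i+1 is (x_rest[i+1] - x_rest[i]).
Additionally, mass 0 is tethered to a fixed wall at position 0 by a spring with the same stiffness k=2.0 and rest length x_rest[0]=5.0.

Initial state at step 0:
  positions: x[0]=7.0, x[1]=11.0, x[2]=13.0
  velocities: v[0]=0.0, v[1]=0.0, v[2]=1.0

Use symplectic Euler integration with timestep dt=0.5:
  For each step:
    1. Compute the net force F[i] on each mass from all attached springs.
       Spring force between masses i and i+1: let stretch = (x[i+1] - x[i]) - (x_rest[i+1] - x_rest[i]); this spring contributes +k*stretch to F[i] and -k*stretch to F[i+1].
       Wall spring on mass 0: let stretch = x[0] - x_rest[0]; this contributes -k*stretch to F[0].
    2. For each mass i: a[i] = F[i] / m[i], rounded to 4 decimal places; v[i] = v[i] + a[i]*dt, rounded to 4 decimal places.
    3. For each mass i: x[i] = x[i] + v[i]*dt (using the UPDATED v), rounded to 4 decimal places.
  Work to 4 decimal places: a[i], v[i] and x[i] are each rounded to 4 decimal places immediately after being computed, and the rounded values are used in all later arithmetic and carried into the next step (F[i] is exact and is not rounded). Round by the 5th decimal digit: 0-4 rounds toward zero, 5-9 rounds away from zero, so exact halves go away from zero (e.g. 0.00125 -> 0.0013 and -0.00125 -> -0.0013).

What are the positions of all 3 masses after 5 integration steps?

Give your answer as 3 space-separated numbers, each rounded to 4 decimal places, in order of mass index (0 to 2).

Step 0: x=[7.0000 11.0000 13.0000] v=[0.0000 0.0000 1.0000]
Step 1: x=[6.2500 10.0000 15.0000] v=[-1.5000 -2.0000 4.0000]
Step 2: x=[4.8750 9.6250 17.0000] v=[-2.7500 -0.7500 4.0000]
Step 3: x=[3.4688 10.5625 17.8125] v=[-2.8125 1.8750 1.6250]
Step 4: x=[2.9688 11.5782 17.5000] v=[-1.0001 2.0313 -0.6250]
Step 5: x=[3.8789 11.2501 16.7266] v=[1.8202 -0.6563 -1.5468]

Answer: 3.8789 11.2501 16.7266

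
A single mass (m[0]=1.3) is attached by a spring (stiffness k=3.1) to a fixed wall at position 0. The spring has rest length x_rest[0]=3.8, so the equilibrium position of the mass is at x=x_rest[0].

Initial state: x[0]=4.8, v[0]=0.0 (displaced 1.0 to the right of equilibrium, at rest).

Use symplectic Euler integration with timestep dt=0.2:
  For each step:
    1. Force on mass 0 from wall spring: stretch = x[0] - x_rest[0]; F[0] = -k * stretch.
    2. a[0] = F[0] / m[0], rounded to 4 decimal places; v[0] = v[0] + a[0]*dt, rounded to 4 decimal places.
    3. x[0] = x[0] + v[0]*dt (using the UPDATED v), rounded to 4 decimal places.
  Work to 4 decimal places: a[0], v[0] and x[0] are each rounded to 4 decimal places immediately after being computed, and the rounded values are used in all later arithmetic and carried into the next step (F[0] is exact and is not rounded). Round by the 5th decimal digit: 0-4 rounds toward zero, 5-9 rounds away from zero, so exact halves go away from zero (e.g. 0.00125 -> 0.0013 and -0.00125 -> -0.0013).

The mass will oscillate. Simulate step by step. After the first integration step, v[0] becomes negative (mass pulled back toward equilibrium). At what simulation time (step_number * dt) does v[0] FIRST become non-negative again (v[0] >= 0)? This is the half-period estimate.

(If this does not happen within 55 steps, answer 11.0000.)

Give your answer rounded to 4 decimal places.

Answer: 2.2000

Derivation:
Step 0: x=[4.8000] v=[0.0000]
Step 1: x=[4.7046] v=[-0.4769]
Step 2: x=[4.5229] v=[-0.9083]
Step 3: x=[4.2723] v=[-1.2531]
Step 4: x=[3.9766] v=[-1.4784]
Step 5: x=[3.6641] v=[-1.5626]
Step 6: x=[3.3645] v=[-1.4978]
Step 7: x=[3.1065] v=[-1.2901]
Step 8: x=[2.9146] v=[-0.9594]
Step 9: x=[2.8072] v=[-0.5371]
Step 10: x=[2.7945] v=[-0.0636]
Step 11: x=[2.8777] v=[0.4159]
First v>=0 after going negative at step 11, time=2.2000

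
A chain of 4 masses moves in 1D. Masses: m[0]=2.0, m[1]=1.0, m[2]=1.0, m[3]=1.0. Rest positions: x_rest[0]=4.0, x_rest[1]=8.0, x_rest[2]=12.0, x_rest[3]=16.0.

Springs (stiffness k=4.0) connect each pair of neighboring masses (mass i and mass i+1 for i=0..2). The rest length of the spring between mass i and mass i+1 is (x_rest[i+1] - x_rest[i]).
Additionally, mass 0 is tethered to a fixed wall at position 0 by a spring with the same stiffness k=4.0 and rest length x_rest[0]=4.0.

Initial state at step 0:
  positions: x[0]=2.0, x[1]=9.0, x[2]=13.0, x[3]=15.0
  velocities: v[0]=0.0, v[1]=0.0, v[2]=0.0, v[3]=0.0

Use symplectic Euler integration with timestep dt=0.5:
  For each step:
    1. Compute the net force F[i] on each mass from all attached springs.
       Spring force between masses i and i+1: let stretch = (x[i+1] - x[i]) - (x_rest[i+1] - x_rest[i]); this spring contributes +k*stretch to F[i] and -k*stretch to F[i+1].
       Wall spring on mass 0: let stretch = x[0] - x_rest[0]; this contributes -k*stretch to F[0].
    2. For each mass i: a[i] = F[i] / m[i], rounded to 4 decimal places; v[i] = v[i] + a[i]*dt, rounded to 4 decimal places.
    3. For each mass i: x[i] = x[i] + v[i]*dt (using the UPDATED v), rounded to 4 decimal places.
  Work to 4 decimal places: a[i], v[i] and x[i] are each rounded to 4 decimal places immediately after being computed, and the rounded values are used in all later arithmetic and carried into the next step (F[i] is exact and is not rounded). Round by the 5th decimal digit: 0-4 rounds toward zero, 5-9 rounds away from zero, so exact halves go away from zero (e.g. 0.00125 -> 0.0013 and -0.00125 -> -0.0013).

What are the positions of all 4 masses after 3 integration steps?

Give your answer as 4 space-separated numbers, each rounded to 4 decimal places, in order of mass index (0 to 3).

Answer: 4.2500 9.5000 12.5000 14.0000

Derivation:
Step 0: x=[2.0000 9.0000 13.0000 15.0000] v=[0.0000 0.0000 0.0000 0.0000]
Step 1: x=[4.5000 6.0000 11.0000 17.0000] v=[5.0000 -6.0000 -4.0000 4.0000]
Step 2: x=[5.5000 6.5000 10.0000 17.0000] v=[2.0000 1.0000 -2.0000 0.0000]
Step 3: x=[4.2500 9.5000 12.5000 14.0000] v=[-2.5000 6.0000 5.0000 -6.0000]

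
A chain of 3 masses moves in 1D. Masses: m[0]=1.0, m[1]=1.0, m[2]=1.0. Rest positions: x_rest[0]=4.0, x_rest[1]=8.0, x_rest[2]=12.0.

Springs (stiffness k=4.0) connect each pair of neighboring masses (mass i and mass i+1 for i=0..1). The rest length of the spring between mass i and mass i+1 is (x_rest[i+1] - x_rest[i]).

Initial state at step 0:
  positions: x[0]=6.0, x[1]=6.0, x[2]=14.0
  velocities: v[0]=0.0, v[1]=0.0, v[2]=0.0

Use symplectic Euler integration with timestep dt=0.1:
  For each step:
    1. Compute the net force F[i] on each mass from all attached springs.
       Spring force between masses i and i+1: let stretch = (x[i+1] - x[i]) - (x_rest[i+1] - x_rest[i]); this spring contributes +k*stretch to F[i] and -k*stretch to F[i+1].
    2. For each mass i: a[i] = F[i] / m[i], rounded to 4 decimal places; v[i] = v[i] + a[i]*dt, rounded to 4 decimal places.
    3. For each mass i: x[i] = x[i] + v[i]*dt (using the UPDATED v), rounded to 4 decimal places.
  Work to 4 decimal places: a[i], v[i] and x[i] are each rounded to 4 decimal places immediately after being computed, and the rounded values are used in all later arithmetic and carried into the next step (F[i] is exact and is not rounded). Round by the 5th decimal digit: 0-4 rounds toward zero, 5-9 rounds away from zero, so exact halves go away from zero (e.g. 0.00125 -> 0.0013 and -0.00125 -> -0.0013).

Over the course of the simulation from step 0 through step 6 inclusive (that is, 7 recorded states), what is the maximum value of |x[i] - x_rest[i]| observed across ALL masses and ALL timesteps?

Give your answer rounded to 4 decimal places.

Step 0: x=[6.0000 6.0000 14.0000] v=[0.0000 0.0000 0.0000]
Step 1: x=[5.8400 6.3200 13.8400] v=[-1.6000 3.2000 -1.6000]
Step 2: x=[5.5392 6.9216 13.5392] v=[-3.0080 6.0160 -3.0080]
Step 3: x=[5.1337 7.7326 13.1337] v=[-4.0550 8.1101 -4.0550]
Step 4: x=[4.6722 8.6557 12.6722] v=[-4.6154 9.2310 -4.6154]
Step 5: x=[4.2100 9.5801 12.2100] v=[-4.6220 9.2442 -4.6220]
Step 6: x=[3.8026 10.3949 11.8026] v=[-4.0740 8.1481 -4.0740]
Max displacement = 2.3949

Answer: 2.3949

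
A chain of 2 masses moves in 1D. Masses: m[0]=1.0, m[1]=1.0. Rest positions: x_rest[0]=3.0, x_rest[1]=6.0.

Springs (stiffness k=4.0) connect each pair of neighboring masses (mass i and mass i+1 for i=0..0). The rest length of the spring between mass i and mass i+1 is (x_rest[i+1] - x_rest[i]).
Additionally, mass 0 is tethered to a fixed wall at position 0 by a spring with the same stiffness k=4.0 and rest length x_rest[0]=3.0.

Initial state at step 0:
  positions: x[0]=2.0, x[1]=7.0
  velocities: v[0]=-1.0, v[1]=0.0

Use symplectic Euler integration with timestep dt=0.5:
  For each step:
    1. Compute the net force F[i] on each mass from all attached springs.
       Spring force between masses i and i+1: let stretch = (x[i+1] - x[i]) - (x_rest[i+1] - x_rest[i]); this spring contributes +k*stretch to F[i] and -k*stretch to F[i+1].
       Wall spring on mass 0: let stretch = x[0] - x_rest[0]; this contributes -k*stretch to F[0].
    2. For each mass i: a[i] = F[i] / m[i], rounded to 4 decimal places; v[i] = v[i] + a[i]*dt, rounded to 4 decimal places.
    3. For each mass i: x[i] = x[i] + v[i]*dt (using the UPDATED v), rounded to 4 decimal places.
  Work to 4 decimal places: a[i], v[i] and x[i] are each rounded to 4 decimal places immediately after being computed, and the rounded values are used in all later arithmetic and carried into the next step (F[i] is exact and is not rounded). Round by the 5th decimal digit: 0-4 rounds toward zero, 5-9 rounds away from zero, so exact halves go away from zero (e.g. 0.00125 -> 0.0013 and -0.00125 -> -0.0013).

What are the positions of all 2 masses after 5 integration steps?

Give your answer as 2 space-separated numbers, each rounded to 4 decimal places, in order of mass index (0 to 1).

Step 0: x=[2.0000 7.0000] v=[-1.0000 0.0000]
Step 1: x=[4.5000 5.0000] v=[5.0000 -4.0000]
Step 2: x=[3.0000 5.5000] v=[-3.0000 1.0000]
Step 3: x=[1.0000 6.5000] v=[-4.0000 2.0000]
Step 4: x=[3.5000 5.0000] v=[5.0000 -3.0000]
Step 5: x=[4.0000 5.0000] v=[1.0000 0.0000]

Answer: 4.0000 5.0000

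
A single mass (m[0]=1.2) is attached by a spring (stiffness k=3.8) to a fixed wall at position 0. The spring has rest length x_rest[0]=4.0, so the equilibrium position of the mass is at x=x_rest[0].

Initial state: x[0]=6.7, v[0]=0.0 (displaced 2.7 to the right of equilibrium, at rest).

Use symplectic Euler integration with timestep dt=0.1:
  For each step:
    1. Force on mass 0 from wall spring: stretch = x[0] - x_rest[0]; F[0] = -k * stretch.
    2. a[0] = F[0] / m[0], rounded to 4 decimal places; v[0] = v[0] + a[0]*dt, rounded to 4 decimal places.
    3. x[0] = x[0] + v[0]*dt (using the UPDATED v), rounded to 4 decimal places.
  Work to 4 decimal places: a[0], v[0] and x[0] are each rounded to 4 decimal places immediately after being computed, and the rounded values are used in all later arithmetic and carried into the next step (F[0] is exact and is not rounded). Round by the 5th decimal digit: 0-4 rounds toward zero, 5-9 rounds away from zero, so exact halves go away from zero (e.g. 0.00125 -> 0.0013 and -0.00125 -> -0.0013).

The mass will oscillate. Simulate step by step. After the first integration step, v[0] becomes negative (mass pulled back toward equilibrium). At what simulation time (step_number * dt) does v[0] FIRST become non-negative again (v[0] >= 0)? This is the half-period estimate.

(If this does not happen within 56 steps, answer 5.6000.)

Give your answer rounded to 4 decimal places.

Answer: 1.8000

Derivation:
Step 0: x=[6.7000] v=[0.0000]
Step 1: x=[6.6145] v=[-0.8550]
Step 2: x=[6.4462] v=[-1.6829]
Step 3: x=[6.2005] v=[-2.4575]
Step 4: x=[5.8851] v=[-3.1543]
Step 5: x=[5.5100] v=[-3.7513]
Step 6: x=[5.0871] v=[-4.2295]
Step 7: x=[4.6297] v=[-4.5738]
Step 8: x=[4.1524] v=[-4.7732]
Step 9: x=[3.6703] v=[-4.8215]
Step 10: x=[3.1986] v=[-4.7171]
Step 11: x=[2.7523] v=[-4.4633]
Step 12: x=[2.3455] v=[-4.0682]
Step 13: x=[1.9911] v=[-3.5443]
Step 14: x=[1.7003] v=[-2.9082]
Step 15: x=[1.4823] v=[-2.1800]
Step 16: x=[1.3440] v=[-1.3827]
Step 17: x=[1.2898] v=[-0.5416]
Step 18: x=[1.3215] v=[0.3166]
First v>=0 after going negative at step 18, time=1.8000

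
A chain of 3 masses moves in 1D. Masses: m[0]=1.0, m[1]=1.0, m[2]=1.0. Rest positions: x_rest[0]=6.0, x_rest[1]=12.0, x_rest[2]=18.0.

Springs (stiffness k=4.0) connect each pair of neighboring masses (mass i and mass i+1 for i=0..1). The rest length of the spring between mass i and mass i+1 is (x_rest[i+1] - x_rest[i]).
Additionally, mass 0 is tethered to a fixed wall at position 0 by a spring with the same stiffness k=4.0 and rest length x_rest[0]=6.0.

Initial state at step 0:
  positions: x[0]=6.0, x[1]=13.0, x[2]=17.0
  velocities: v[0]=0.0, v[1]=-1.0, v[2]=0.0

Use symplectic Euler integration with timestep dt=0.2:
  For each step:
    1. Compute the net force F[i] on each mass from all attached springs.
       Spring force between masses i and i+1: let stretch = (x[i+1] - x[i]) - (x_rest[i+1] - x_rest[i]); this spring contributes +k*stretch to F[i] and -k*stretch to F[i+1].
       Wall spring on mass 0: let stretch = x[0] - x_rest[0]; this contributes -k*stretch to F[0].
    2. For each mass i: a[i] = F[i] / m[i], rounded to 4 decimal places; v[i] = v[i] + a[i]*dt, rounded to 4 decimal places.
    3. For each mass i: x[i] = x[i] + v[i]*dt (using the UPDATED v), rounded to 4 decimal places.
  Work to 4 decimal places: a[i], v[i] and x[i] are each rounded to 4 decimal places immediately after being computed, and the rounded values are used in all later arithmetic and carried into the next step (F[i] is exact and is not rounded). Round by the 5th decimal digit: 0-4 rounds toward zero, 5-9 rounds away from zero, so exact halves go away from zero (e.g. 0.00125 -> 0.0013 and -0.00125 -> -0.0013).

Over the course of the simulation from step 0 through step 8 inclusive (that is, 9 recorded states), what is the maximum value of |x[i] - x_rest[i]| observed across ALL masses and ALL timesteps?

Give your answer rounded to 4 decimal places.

Step 0: x=[6.0000 13.0000 17.0000] v=[0.0000 -1.0000 0.0000]
Step 1: x=[6.1600 12.3200 17.3200] v=[0.8000 -3.4000 1.6000]
Step 2: x=[6.3200 11.4544 17.8000] v=[0.8000 -4.3280 2.4000]
Step 3: x=[6.2903 10.7826 18.2247] v=[-0.1485 -3.3590 2.1235]
Step 4: x=[5.9729 10.5828 18.4187] v=[-1.5869 -0.9992 0.9698]
Step 5: x=[5.4374 10.8991 18.3189] v=[-2.6773 1.5816 -0.4989]
Step 6: x=[4.9058 11.5287 17.9920] v=[-2.6579 3.1481 -1.6347]
Step 7: x=[4.6490 12.1328 17.5909] v=[-1.2842 3.0204 -2.0053]
Step 8: x=[4.8457 12.4128 17.2765] v=[0.9836 1.3998 -1.5718]
Max displacement = 1.4172

Answer: 1.4172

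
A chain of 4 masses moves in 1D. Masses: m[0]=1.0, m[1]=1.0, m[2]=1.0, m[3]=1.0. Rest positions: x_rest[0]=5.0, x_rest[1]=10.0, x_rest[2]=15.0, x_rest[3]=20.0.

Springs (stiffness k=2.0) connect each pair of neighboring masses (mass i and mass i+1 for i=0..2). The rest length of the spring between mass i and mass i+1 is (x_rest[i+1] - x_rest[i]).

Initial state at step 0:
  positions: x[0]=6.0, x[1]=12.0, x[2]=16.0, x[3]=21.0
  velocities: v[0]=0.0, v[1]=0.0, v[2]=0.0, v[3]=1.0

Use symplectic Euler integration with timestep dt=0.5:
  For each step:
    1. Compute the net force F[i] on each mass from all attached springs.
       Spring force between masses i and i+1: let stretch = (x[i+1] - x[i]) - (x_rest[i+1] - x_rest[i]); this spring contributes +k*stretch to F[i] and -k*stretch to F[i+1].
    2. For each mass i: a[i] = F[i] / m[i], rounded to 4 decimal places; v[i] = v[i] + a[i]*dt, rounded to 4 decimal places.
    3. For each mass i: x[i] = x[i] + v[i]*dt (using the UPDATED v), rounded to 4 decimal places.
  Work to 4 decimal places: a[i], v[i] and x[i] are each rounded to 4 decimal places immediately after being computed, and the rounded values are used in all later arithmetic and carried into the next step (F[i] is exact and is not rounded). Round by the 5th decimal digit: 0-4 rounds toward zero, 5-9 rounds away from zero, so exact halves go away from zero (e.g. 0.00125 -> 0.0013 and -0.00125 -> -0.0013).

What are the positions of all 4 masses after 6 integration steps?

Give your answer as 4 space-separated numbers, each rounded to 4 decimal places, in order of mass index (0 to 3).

Answer: 6.8438 11.7188 17.7813 21.6563

Derivation:
Step 0: x=[6.0000 12.0000 16.0000 21.0000] v=[0.0000 0.0000 0.0000 1.0000]
Step 1: x=[6.5000 11.0000 16.5000 21.5000] v=[1.0000 -2.0000 1.0000 1.0000]
Step 2: x=[6.7500 10.5000 16.7500 22.0000] v=[0.5000 -1.0000 0.5000 1.0000]
Step 3: x=[6.3750 11.2500 16.5000 22.3750] v=[-0.7500 1.5000 -0.5000 0.7500]
Step 4: x=[5.9375 12.1875 16.5625 22.3125] v=[-0.8750 1.8750 0.1250 -0.1250]
Step 5: x=[6.1250 12.1875 17.3125 21.8750] v=[0.3750 0.0000 1.5000 -0.8750]
Step 6: x=[6.8438 11.7188 17.7813 21.6563] v=[1.4375 -0.9375 0.9375 -0.4375]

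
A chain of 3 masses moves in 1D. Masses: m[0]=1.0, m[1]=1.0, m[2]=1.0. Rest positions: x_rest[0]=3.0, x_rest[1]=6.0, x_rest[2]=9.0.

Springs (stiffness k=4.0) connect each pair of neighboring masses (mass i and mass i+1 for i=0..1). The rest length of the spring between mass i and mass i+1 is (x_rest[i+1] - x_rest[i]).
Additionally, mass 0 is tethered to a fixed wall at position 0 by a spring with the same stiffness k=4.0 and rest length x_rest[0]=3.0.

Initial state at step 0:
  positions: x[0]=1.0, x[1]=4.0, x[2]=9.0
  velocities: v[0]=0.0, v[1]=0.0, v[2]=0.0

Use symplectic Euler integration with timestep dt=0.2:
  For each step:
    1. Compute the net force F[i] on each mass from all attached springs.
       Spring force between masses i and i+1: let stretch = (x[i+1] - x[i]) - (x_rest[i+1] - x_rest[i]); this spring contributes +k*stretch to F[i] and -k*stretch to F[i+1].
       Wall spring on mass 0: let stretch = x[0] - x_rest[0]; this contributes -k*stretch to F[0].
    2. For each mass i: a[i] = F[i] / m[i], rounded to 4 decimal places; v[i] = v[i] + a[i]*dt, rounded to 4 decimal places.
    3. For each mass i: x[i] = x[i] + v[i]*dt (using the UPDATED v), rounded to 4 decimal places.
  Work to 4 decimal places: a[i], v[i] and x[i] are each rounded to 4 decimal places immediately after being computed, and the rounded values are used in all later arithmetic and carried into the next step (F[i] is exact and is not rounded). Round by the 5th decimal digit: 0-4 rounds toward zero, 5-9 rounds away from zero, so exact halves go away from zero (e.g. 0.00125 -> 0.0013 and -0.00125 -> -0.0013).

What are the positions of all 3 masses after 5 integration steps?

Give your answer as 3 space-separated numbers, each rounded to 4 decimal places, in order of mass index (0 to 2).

Answer: 4.0620 6.2066 6.9678

Derivation:
Step 0: x=[1.0000 4.0000 9.0000] v=[0.0000 0.0000 0.0000]
Step 1: x=[1.3200 4.3200 8.6800] v=[1.6000 1.6000 -1.6000]
Step 2: x=[1.9088 4.8576 8.1424] v=[2.9440 2.6880 -2.6880]
Step 3: x=[2.6640 5.4490 7.5592] v=[3.7760 2.9568 -2.9158]
Step 4: x=[3.4386 5.9324 7.1184] v=[3.8728 2.4170 -2.2040]
Step 5: x=[4.0620 6.2066 6.9678] v=[3.1170 1.3708 -0.7528]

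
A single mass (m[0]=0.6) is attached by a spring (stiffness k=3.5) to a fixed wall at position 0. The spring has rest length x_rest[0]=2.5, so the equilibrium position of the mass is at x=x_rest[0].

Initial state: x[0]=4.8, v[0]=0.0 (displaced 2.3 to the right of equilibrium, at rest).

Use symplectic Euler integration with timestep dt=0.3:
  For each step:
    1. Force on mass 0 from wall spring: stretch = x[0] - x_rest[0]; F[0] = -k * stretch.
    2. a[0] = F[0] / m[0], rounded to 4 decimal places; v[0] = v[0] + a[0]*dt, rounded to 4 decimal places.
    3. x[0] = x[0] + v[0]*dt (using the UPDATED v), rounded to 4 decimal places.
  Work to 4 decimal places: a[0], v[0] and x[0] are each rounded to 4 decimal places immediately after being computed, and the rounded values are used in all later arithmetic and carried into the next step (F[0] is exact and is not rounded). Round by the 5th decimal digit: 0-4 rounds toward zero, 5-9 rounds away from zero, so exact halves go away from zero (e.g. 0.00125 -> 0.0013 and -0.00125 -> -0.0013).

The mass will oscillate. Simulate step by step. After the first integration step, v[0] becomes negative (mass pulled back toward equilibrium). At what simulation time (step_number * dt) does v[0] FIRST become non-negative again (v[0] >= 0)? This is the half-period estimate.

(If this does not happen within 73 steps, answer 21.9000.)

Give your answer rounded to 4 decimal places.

Step 0: x=[4.8000] v=[0.0000]
Step 1: x=[3.5925] v=[-4.0250]
Step 2: x=[1.8114] v=[-5.9369]
Step 3: x=[0.3918] v=[-4.7319]
Step 4: x=[0.0790] v=[-1.0426]
Step 5: x=[1.0373] v=[3.1942]
First v>=0 after going negative at step 5, time=1.5000

Answer: 1.5000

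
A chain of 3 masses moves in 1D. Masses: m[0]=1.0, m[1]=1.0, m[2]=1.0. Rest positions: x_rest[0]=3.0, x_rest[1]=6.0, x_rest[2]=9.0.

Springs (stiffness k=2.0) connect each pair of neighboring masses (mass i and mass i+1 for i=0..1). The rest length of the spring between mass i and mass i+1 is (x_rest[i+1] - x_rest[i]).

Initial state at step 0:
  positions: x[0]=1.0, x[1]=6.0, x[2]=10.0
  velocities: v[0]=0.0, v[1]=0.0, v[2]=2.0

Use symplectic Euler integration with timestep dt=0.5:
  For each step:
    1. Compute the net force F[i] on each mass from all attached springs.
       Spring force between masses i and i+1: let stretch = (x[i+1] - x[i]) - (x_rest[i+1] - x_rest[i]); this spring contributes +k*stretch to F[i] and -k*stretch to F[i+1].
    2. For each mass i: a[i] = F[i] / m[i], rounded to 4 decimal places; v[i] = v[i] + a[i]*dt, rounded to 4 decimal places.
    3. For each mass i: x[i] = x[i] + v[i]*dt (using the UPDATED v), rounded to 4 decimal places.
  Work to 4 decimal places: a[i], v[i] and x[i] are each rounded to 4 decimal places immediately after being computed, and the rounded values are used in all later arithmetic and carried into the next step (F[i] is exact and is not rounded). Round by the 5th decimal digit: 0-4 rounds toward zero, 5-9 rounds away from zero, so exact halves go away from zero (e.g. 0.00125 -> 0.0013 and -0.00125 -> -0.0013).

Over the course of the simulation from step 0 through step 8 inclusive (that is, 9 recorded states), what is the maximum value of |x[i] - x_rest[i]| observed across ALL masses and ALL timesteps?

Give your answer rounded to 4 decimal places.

Answer: 3.3595

Derivation:
Step 0: x=[1.0000 6.0000 10.0000] v=[0.0000 0.0000 2.0000]
Step 1: x=[2.0000 5.5000 10.5000] v=[2.0000 -1.0000 1.0000]
Step 2: x=[3.2500 5.7500 10.0000] v=[2.5000 0.5000 -1.0000]
Step 3: x=[4.2500 6.8750 8.8750] v=[2.0000 2.2500 -2.2500]
Step 4: x=[5.0625 7.6875 8.2500] v=[1.6250 1.6250 -1.2500]
Step 5: x=[5.6875 7.4688 8.8438] v=[1.2500 -0.4375 1.1875]
Step 6: x=[5.7032 7.0469 10.2501] v=[0.0313 -0.8438 2.8125]
Step 7: x=[4.8907 7.5548 11.5548] v=[-1.6250 1.0157 2.6093]
Step 8: x=[3.9103 8.7306 12.3595] v=[-1.9609 2.3516 1.6093]
Max displacement = 3.3595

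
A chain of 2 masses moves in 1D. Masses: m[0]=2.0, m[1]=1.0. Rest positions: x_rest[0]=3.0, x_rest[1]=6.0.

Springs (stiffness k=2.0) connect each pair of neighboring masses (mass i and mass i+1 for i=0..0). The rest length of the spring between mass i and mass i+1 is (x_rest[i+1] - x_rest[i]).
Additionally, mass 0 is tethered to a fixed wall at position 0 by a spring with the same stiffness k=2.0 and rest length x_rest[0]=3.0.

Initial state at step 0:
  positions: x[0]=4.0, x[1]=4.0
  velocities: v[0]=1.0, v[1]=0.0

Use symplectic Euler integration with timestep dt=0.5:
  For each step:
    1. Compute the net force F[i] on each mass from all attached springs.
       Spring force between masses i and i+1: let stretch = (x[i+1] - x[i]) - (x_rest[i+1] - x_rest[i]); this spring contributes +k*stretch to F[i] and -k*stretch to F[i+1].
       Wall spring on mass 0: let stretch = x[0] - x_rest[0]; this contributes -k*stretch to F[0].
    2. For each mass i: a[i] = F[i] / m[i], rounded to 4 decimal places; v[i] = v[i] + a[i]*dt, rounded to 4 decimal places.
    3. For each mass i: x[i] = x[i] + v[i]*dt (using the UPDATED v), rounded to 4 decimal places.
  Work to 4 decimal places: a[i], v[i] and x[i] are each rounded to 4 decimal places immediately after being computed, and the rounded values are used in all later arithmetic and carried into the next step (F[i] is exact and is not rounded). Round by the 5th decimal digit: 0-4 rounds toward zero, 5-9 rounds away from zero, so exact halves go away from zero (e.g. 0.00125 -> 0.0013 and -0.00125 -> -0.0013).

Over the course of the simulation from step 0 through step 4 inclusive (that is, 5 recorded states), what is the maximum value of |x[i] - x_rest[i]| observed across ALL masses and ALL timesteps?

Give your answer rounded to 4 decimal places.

Step 0: x=[4.0000 4.0000] v=[1.0000 0.0000]
Step 1: x=[3.5000 5.5000] v=[-1.0000 3.0000]
Step 2: x=[2.6250 7.5000] v=[-1.7500 4.0000]
Step 3: x=[2.3125 8.5625] v=[-0.6250 2.1250]
Step 4: x=[2.9844 8.0000] v=[1.3438 -1.1250]
Max displacement = 2.5625

Answer: 2.5625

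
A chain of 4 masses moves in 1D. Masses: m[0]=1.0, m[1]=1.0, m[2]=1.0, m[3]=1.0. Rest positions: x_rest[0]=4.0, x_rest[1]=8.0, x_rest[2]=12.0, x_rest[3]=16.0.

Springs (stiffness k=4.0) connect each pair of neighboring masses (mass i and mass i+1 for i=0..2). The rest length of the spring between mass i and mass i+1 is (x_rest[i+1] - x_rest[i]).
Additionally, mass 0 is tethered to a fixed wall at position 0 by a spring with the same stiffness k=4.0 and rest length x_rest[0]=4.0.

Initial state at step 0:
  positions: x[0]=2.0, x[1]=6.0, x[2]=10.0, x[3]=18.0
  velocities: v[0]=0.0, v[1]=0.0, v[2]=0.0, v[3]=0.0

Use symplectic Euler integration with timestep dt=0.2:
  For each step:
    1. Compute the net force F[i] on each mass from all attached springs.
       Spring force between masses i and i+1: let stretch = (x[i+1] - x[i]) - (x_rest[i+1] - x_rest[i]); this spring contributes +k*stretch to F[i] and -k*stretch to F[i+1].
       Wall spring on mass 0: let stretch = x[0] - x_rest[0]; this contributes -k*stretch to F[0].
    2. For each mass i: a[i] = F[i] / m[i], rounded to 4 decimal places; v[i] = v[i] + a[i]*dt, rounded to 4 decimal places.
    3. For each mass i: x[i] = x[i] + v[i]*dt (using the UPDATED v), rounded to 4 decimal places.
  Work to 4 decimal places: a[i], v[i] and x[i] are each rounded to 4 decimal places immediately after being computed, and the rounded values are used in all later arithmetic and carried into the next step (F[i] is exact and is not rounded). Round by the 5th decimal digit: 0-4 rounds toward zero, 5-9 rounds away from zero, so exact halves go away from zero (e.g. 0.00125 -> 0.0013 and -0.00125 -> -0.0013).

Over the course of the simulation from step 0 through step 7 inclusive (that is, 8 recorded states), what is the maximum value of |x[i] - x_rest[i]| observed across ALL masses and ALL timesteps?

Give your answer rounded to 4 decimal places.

Step 0: x=[2.0000 6.0000 10.0000 18.0000] v=[0.0000 0.0000 0.0000 0.0000]
Step 1: x=[2.3200 6.0000 10.6400 17.3600] v=[1.6000 0.0000 3.2000 -3.2000]
Step 2: x=[2.8576 6.1536 11.6128 16.2848] v=[2.6880 0.7680 4.8640 -5.3760]
Step 3: x=[3.4653 6.6533 12.4596 15.1021] v=[3.0387 2.4986 4.2342 -5.9136]
Step 4: x=[4.0287 7.5719 12.8002 14.1366] v=[2.8169 4.5932 1.7032 -4.8276]
Step 5: x=[4.5144 8.7602 12.5181 13.5973] v=[2.4285 5.9413 -1.4103 -2.6967]
Step 6: x=[4.9571 9.8704 11.8074 13.5253] v=[2.2136 5.5510 -3.5533 -0.3601]
Step 7: x=[5.3928 10.5044 11.0617 13.8184] v=[2.1786 3.1700 -3.7286 1.4656]
Max displacement = 2.5044

Answer: 2.5044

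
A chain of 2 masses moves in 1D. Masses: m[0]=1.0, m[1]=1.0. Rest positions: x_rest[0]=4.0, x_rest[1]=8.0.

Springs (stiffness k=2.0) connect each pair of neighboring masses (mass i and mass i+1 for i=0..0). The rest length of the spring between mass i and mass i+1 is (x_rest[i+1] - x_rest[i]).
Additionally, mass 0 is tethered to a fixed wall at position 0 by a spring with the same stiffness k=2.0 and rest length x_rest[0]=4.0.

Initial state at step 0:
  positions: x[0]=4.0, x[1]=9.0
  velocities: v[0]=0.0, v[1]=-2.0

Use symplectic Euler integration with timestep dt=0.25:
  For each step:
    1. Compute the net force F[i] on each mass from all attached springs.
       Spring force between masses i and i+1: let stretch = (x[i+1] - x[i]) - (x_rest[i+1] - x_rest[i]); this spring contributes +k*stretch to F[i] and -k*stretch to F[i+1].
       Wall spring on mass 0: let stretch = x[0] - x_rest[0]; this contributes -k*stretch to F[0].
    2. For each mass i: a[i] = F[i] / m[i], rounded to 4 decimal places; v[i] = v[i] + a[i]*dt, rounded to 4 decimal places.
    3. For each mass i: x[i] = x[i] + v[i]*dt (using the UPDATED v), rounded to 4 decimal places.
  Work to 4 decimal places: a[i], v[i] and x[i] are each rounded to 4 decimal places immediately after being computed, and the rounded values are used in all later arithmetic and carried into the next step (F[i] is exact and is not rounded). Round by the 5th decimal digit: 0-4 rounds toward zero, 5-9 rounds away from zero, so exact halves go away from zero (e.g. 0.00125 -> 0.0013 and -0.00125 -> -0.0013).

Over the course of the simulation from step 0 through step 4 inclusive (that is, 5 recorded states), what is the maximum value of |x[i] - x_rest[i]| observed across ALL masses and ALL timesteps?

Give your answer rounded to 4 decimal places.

Step 0: x=[4.0000 9.0000] v=[0.0000 -2.0000]
Step 1: x=[4.1250 8.3750] v=[0.5000 -2.5000]
Step 2: x=[4.2656 7.7188] v=[0.5625 -2.6250]
Step 3: x=[4.3047 7.1309] v=[0.1563 -2.3516]
Step 4: x=[4.1590 6.6897] v=[-0.5830 -1.7647]
Max displacement = 1.3103

Answer: 1.3103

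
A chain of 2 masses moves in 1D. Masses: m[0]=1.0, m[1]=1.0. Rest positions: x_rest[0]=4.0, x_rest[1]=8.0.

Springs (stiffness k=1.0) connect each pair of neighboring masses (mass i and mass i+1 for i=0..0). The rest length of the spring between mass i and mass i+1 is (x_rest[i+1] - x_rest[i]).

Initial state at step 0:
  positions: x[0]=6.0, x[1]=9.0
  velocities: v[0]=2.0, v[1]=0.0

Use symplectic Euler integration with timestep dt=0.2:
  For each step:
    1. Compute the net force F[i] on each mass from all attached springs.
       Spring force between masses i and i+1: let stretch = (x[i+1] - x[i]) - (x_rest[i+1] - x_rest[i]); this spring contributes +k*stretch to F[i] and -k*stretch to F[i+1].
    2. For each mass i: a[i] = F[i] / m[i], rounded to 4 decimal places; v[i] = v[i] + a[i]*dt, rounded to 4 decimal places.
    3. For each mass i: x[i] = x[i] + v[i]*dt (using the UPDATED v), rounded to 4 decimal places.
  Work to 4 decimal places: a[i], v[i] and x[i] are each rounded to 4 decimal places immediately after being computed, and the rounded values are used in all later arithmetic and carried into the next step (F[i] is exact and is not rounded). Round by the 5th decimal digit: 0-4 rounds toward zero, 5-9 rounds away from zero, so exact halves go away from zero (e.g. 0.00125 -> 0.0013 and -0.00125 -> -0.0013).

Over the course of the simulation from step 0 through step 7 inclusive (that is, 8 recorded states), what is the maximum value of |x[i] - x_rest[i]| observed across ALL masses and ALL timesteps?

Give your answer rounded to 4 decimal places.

Answer: 3.2862

Derivation:
Step 0: x=[6.0000 9.0000] v=[2.0000 0.0000]
Step 1: x=[6.3600 9.0400] v=[1.8000 0.2000]
Step 2: x=[6.6672 9.1328] v=[1.5360 0.4640]
Step 3: x=[6.9130 9.2870] v=[1.2291 0.7709]
Step 4: x=[7.0938 9.5062] v=[0.9039 1.0961]
Step 5: x=[7.2111 9.7889] v=[0.5864 1.4136]
Step 6: x=[7.2715 10.1285] v=[0.3020 1.6980]
Step 7: x=[7.2862 10.5138] v=[0.0734 1.9266]
Max displacement = 3.2862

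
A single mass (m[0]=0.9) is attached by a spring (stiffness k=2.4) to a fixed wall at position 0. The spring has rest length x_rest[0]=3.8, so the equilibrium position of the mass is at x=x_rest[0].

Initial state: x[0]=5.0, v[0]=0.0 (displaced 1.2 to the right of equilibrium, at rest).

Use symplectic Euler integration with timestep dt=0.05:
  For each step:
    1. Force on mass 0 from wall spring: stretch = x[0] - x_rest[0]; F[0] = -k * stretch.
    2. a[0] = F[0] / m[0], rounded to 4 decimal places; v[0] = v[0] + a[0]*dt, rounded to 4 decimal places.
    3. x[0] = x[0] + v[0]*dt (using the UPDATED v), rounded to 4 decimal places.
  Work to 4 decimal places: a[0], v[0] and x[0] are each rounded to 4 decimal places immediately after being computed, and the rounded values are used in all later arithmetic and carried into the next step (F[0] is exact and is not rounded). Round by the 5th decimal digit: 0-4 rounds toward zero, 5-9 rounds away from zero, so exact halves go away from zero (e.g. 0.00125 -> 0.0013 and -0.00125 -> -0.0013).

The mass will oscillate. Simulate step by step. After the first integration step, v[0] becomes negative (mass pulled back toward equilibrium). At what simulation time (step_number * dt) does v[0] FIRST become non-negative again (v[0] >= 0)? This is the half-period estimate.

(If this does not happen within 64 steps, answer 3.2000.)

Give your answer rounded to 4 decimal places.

Step 0: x=[5.0000] v=[0.0000]
Step 1: x=[4.9920] v=[-0.1600]
Step 2: x=[4.9761] v=[-0.3189]
Step 3: x=[4.9523] v=[-0.4757]
Step 4: x=[4.9208] v=[-0.6293]
Step 5: x=[4.8819] v=[-0.7787]
Step 6: x=[4.8358] v=[-0.9230]
Step 7: x=[4.7827] v=[-1.0611]
Step 8: x=[4.7231] v=[-1.1921]
Step 9: x=[4.6573] v=[-1.3152]
Step 10: x=[4.5858] v=[-1.4295]
Step 11: x=[4.5091] v=[-1.5343]
Step 12: x=[4.4277] v=[-1.6288]
Step 13: x=[4.3421] v=[-1.7125]
Step 14: x=[4.2529] v=[-1.7848]
Step 15: x=[4.1606] v=[-1.8452]
Step 16: x=[4.0659] v=[-1.8933]
Step 17: x=[3.9695] v=[-1.9288]
Step 18: x=[3.8719] v=[-1.9514]
Step 19: x=[3.7739] v=[-1.9610]
Step 20: x=[3.6760] v=[-1.9575]
Step 21: x=[3.5790] v=[-1.9410]
Step 22: x=[3.4834] v=[-1.9115]
Step 23: x=[3.3899] v=[-1.8693]
Step 24: x=[3.2992] v=[-1.8146]
Step 25: x=[3.2118] v=[-1.7478]
Step 26: x=[3.1283] v=[-1.6694]
Step 27: x=[3.0493] v=[-1.5798]
Step 28: x=[2.9753] v=[-1.4797]
Step 29: x=[2.9068] v=[-1.3697]
Step 30: x=[2.8443] v=[-1.2506]
Step 31: x=[2.7881] v=[-1.1232]
Step 32: x=[2.7387] v=[-0.9883]
Step 33: x=[2.6964] v=[-0.8468]
Step 34: x=[2.6614] v=[-0.6997]
Step 35: x=[2.6340] v=[-0.5479]
Step 36: x=[2.6144] v=[-0.3924]
Step 37: x=[2.6027] v=[-0.2343]
Step 38: x=[2.5990] v=[-0.0747]
Step 39: x=[2.6033] v=[0.0854]
First v>=0 after going negative at step 39, time=1.9500

Answer: 1.9500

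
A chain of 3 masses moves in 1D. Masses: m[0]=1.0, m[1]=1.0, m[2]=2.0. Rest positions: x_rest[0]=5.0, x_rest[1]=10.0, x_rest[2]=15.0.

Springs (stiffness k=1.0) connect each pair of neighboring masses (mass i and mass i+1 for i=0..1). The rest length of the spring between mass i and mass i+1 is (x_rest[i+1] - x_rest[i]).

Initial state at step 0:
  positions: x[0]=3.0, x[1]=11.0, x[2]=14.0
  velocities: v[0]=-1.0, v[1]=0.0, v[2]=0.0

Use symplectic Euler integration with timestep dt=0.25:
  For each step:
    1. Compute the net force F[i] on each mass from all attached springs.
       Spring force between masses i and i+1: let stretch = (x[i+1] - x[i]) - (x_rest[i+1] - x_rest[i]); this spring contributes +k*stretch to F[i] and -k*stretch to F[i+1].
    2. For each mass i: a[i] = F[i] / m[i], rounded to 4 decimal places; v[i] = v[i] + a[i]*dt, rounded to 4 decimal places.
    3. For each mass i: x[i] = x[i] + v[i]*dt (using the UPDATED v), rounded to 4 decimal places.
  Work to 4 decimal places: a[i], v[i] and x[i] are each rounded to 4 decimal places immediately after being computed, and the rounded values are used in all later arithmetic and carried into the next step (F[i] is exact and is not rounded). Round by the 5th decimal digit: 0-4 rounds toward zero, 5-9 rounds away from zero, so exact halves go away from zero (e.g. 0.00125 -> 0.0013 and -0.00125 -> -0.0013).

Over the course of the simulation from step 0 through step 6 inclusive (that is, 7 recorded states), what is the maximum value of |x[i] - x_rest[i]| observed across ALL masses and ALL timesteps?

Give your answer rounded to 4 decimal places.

Step 0: x=[3.0000 11.0000 14.0000] v=[-1.0000 0.0000 0.0000]
Step 1: x=[2.9375 10.6875 14.0625] v=[-0.2500 -1.2500 0.2500]
Step 2: x=[3.0469 10.1016 14.1758] v=[0.4375 -2.3438 0.4531]
Step 3: x=[3.2847 9.3294 14.3180] v=[0.9512 -3.0889 0.5688]
Step 4: x=[3.5878 8.4912 14.4606] v=[1.2124 -3.3529 0.5702]
Step 5: x=[3.8849 7.7196 14.5729] v=[1.1883 -3.0864 0.4490]
Step 6: x=[4.1092 7.1367 14.6272] v=[0.8970 -2.3318 0.2173]
Max displacement = 2.8633

Answer: 2.8633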